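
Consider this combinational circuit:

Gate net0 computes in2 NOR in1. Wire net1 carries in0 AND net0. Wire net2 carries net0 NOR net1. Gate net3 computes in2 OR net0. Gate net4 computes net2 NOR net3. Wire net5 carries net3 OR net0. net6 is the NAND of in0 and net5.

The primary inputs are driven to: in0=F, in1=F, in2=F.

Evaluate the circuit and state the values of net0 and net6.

net0 = T  net6 = T

net0 = in2 NOR in1 = F NOR F = T
net3 = in2 OR net0 = F OR T = T
net5 = net3 OR net0 = T OR T = T
net6 = in0 NAND net5 = F NAND T = T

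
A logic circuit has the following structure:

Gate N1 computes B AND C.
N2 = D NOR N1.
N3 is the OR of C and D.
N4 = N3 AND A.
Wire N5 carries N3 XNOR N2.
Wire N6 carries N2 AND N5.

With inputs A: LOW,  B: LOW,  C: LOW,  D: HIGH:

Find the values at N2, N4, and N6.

N2 = LOW, N4 = LOW, N6 = LOW

N1 = B AND C = LOW AND LOW = LOW
N2 = D NOR N1 = HIGH NOR LOW = LOW
N3 = C OR D = LOW OR HIGH = HIGH
N4 = N3 AND A = HIGH AND LOW = LOW
N5 = N3 XNOR N2 = HIGH XNOR LOW = LOW
N6 = N2 AND N5 = LOW AND LOW = LOW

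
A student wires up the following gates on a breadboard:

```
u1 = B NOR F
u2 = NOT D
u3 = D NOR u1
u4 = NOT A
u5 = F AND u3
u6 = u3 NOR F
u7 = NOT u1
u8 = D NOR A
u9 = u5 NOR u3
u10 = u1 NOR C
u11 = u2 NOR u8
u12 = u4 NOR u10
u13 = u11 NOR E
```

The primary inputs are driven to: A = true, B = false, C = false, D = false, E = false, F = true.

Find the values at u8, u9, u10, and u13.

u8 = false  u9 = false  u10 = true  u13 = true

u1 = B NOR F = false NOR true = false
u2 = NOT D = NOT false = true
u3 = D NOR u1 = false NOR false = true
u5 = F AND u3 = true AND true = true
u8 = D NOR A = false NOR true = false
u9 = u5 NOR u3 = true NOR true = false
u10 = u1 NOR C = false NOR false = true
u11 = u2 NOR u8 = true NOR false = false
u13 = u11 NOR E = false NOR false = true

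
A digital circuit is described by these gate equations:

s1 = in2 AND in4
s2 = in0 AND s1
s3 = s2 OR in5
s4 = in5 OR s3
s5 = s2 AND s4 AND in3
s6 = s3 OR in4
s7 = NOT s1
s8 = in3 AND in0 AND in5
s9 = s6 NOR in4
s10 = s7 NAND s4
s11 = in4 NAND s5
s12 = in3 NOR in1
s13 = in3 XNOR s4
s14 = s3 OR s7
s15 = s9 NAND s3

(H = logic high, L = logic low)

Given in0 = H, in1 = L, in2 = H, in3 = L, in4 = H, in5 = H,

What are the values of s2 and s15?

s2 = H, s15 = H

s1 = in2 AND in4 = H AND H = H
s2 = in0 AND s1 = H AND H = H
s3 = s2 OR in5 = H OR H = H
s6 = s3 OR in4 = H OR H = H
s9 = s6 NOR in4 = H NOR H = L
s15 = s9 NAND s3 = L NAND H = H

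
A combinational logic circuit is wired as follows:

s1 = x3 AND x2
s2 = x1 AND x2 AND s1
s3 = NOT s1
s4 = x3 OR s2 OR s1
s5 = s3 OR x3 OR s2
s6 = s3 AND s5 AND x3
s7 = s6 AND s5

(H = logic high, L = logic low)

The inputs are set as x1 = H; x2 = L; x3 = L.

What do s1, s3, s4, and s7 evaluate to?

s1 = L  s3 = H  s4 = L  s7 = L

s1 = x3 AND x2 = L AND L = L
s2 = x1 AND x2 AND s1 = H AND L AND L = L
s3 = NOT s1 = NOT L = H
s4 = x3 OR s2 OR s1 = L OR L OR L = L
s5 = s3 OR x3 OR s2 = H OR L OR L = H
s6 = s3 AND s5 AND x3 = H AND H AND L = L
s7 = s6 AND s5 = L AND H = L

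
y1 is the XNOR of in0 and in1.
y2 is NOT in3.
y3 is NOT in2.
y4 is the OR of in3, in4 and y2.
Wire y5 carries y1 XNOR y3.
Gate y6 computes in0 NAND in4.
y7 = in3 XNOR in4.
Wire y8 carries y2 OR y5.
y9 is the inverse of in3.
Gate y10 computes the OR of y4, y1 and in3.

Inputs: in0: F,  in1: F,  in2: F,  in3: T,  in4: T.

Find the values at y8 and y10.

y1 = in0 XNOR in1 = F XNOR F = T
y2 = NOT in3 = NOT T = F
y3 = NOT in2 = NOT F = T
y4 = in3 OR in4 OR y2 = T OR T OR F = T
y5 = y1 XNOR y3 = T XNOR T = T
y8 = y2 OR y5 = F OR T = T
y10 = y4 OR y1 OR in3 = T OR T OR T = T

y8 = T  y10 = T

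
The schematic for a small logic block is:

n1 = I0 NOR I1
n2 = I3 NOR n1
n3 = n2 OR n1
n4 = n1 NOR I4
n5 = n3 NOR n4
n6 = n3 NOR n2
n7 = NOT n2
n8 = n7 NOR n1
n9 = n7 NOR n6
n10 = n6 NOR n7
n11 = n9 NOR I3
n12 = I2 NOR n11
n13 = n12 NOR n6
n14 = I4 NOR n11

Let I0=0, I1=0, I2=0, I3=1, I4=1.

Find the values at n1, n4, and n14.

n1 = I0 NOR I1 = 0 NOR 0 = 1
n2 = I3 NOR n1 = 1 NOR 1 = 0
n3 = n2 OR n1 = 0 OR 1 = 1
n4 = n1 NOR I4 = 1 NOR 1 = 0
n6 = n3 NOR n2 = 1 NOR 0 = 0
n7 = NOT n2 = NOT 0 = 1
n9 = n7 NOR n6 = 1 NOR 0 = 0
n11 = n9 NOR I3 = 0 NOR 1 = 0
n14 = I4 NOR n11 = 1 NOR 0 = 0

n1 = 1  n4 = 0  n14 = 0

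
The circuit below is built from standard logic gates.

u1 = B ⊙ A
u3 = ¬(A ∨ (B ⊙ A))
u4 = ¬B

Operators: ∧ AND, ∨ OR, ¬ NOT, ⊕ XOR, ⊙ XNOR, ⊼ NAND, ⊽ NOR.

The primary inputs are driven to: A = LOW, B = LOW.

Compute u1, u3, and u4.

u1 = LOW ⊙ LOW = HIGH
u3 = ¬(LOW ∨ (LOW ⊙ LOW)) = LOW
u4 = ¬LOW = HIGH

u1 = HIGH  u3 = LOW  u4 = HIGH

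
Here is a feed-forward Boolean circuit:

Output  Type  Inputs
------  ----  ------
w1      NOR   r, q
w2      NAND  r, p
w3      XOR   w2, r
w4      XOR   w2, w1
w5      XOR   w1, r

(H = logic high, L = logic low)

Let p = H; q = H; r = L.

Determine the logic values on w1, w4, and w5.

w1 = r NOR q = L NOR H = L
w2 = r NAND p = L NAND H = H
w4 = w2 XOR w1 = H XOR L = H
w5 = w1 XOR r = L XOR L = L

w1 = L  w4 = H  w5 = L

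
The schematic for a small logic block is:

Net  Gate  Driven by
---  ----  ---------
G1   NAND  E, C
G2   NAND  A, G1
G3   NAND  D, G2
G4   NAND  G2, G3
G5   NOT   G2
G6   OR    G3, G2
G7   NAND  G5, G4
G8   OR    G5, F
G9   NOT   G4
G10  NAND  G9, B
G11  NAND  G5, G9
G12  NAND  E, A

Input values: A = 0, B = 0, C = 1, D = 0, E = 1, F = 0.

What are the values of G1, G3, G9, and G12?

G1 = 0  G3 = 1  G9 = 1  G12 = 1

G1 = E NAND C = 1 NAND 1 = 0
G2 = A NAND G1 = 0 NAND 0 = 1
G3 = D NAND G2 = 0 NAND 1 = 1
G4 = G2 NAND G3 = 1 NAND 1 = 0
G9 = NOT G4 = NOT 0 = 1
G12 = E NAND A = 1 NAND 0 = 1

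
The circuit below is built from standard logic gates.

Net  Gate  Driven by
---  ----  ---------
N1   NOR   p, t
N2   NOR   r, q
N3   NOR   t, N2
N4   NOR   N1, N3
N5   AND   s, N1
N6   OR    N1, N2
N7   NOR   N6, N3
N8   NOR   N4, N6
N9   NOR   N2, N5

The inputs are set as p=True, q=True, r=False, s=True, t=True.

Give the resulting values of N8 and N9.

N1 = p NOR t = True NOR True = False
N2 = r NOR q = False NOR True = False
N3 = t NOR N2 = True NOR False = False
N4 = N1 NOR N3 = False NOR False = True
N5 = s AND N1 = True AND False = False
N6 = N1 OR N2 = False OR False = False
N8 = N4 NOR N6 = True NOR False = False
N9 = N2 NOR N5 = False NOR False = True

N8 = False, N9 = True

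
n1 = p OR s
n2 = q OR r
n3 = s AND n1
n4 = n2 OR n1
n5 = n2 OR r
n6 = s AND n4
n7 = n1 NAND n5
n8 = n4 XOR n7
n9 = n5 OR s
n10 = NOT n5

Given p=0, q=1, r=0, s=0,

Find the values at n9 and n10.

n2 = q OR r = 1 OR 0 = 1
n5 = n2 OR r = 1 OR 0 = 1
n9 = n5 OR s = 1 OR 0 = 1
n10 = NOT n5 = NOT 1 = 0

n9 = 1  n10 = 0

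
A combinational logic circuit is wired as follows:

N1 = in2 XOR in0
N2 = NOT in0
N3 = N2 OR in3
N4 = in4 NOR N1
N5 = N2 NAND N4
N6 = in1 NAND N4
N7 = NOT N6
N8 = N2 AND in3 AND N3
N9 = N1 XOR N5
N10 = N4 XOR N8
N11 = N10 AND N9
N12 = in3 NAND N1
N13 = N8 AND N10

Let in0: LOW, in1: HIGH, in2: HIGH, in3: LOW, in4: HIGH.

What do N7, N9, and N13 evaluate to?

N7 = LOW, N9 = LOW, N13 = LOW

N1 = in2 XOR in0 = HIGH XOR LOW = HIGH
N2 = NOT in0 = NOT LOW = HIGH
N3 = N2 OR in3 = HIGH OR LOW = HIGH
N4 = in4 NOR N1 = HIGH NOR HIGH = LOW
N5 = N2 NAND N4 = HIGH NAND LOW = HIGH
N6 = in1 NAND N4 = HIGH NAND LOW = HIGH
N7 = NOT N6 = NOT HIGH = LOW
N8 = N2 AND in3 AND N3 = HIGH AND LOW AND HIGH = LOW
N9 = N1 XOR N5 = HIGH XOR HIGH = LOW
N10 = N4 XOR N8 = LOW XOR LOW = LOW
N13 = N8 AND N10 = LOW AND LOW = LOW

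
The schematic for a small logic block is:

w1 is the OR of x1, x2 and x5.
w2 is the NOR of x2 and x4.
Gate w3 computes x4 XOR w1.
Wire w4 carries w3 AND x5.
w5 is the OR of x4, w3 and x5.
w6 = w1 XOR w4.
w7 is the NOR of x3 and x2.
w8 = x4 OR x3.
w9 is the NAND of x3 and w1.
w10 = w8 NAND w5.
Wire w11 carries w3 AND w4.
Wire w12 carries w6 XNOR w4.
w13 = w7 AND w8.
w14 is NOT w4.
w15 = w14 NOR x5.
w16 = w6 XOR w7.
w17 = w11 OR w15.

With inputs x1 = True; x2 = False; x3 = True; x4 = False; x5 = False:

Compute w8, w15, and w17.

w1 = x1 OR x2 OR x5 = True OR False OR False = True
w3 = x4 XOR w1 = False XOR True = True
w4 = w3 AND x5 = True AND False = False
w8 = x4 OR x3 = False OR True = True
w11 = w3 AND w4 = True AND False = False
w14 = NOT w4 = NOT False = True
w15 = w14 NOR x5 = True NOR False = False
w17 = w11 OR w15 = False OR False = False

w8 = True, w15 = False, w17 = False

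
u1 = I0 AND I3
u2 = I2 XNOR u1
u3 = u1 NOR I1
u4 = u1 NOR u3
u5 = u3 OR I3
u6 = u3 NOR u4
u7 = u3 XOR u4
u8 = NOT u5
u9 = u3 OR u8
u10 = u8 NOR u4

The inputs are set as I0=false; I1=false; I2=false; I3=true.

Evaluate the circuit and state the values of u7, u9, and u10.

u1 = I0 AND I3 = false AND true = false
u3 = u1 NOR I1 = false NOR false = true
u4 = u1 NOR u3 = false NOR true = false
u5 = u3 OR I3 = true OR true = true
u7 = u3 XOR u4 = true XOR false = true
u8 = NOT u5 = NOT true = false
u9 = u3 OR u8 = true OR false = true
u10 = u8 NOR u4 = false NOR false = true

u7 = true  u9 = true  u10 = true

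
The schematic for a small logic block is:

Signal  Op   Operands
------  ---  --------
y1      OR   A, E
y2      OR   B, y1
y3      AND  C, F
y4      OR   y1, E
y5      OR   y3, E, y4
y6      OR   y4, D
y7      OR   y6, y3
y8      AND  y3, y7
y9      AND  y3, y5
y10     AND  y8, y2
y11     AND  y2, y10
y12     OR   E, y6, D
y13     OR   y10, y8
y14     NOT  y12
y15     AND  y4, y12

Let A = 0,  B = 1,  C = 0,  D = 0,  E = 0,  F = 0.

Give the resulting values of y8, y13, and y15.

y1 = A OR E = 0 OR 0 = 0
y2 = B OR y1 = 1 OR 0 = 1
y3 = C AND F = 0 AND 0 = 0
y4 = y1 OR E = 0 OR 0 = 0
y6 = y4 OR D = 0 OR 0 = 0
y7 = y6 OR y3 = 0 OR 0 = 0
y8 = y3 AND y7 = 0 AND 0 = 0
y10 = y8 AND y2 = 0 AND 1 = 0
y12 = E OR y6 OR D = 0 OR 0 OR 0 = 0
y13 = y10 OR y8 = 0 OR 0 = 0
y15 = y4 AND y12 = 0 AND 0 = 0

y8 = 0, y13 = 0, y15 = 0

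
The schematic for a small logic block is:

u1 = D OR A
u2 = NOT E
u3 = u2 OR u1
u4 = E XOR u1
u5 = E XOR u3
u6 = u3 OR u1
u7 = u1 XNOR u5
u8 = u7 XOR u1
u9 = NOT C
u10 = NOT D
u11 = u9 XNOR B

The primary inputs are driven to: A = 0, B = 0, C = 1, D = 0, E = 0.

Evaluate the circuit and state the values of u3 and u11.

u1 = D OR A = 0 OR 0 = 0
u2 = NOT E = NOT 0 = 1
u3 = u2 OR u1 = 1 OR 0 = 1
u9 = NOT C = NOT 1 = 0
u11 = u9 XNOR B = 0 XNOR 0 = 1

u3 = 1  u11 = 1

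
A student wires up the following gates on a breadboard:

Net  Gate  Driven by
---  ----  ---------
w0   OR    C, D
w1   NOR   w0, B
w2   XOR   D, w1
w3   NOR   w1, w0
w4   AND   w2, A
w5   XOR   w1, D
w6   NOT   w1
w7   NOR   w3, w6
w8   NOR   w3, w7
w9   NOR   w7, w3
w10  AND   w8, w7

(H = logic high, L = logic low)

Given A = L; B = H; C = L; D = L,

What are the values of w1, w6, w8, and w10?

w1 = L; w6 = H; w8 = L; w10 = L

w0 = C OR D = L OR L = L
w1 = w0 NOR B = L NOR H = L
w3 = w1 NOR w0 = L NOR L = H
w6 = NOT w1 = NOT L = H
w7 = w3 NOR w6 = H NOR H = L
w8 = w3 NOR w7 = H NOR L = L
w10 = w8 AND w7 = L AND L = L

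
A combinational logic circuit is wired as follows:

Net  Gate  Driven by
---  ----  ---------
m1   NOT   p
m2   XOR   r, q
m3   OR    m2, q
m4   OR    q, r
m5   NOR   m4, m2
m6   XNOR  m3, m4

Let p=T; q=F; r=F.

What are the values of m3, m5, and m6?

m3 = F, m5 = T, m6 = T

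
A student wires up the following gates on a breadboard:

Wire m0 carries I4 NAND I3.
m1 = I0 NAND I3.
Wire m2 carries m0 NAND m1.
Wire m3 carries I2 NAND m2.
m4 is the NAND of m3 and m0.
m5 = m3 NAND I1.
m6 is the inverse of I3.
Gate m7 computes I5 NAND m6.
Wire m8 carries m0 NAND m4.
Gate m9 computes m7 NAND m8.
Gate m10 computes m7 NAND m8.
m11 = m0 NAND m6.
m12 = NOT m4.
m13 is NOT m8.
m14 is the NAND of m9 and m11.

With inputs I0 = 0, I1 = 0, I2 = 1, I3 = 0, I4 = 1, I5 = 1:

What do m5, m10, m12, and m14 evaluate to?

m5 = 1, m10 = 1, m12 = 1, m14 = 1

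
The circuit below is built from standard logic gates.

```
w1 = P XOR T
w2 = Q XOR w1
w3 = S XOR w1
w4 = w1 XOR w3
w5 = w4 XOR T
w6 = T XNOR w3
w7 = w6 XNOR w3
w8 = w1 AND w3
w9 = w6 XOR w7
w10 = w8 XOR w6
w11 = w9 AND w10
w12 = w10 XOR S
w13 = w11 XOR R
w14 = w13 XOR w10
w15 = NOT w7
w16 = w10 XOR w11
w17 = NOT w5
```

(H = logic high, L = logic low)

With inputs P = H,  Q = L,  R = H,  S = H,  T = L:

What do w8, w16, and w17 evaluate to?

w1 = P XOR T = H XOR L = H
w3 = S XOR w1 = H XOR H = L
w4 = w1 XOR w3 = H XOR L = H
w5 = w4 XOR T = H XOR L = H
w6 = T XNOR w3 = L XNOR L = H
w7 = w6 XNOR w3 = H XNOR L = L
w8 = w1 AND w3 = H AND L = L
w9 = w6 XOR w7 = H XOR L = H
w10 = w8 XOR w6 = L XOR H = H
w11 = w9 AND w10 = H AND H = H
w16 = w10 XOR w11 = H XOR H = L
w17 = NOT w5 = NOT H = L

w8 = L; w16 = L; w17 = L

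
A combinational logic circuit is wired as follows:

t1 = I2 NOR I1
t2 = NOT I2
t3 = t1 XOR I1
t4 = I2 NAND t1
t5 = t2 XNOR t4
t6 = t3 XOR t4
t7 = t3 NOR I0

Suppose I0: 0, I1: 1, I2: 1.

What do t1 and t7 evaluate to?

t1 = I2 NOR I1 = 1 NOR 1 = 0
t3 = t1 XOR I1 = 0 XOR 1 = 1
t7 = t3 NOR I0 = 1 NOR 0 = 0

t1 = 0, t7 = 0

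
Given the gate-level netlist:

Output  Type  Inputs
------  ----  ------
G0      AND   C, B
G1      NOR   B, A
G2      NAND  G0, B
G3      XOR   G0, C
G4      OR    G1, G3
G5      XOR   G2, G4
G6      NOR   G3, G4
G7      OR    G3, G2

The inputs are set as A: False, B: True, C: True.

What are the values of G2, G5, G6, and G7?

G2 = False  G5 = False  G6 = True  G7 = False

G0 = C AND B = True AND True = True
G1 = B NOR A = True NOR False = False
G2 = G0 NAND B = True NAND True = False
G3 = G0 XOR C = True XOR True = False
G4 = G1 OR G3 = False OR False = False
G5 = G2 XOR G4 = False XOR False = False
G6 = G3 NOR G4 = False NOR False = True
G7 = G3 OR G2 = False OR False = False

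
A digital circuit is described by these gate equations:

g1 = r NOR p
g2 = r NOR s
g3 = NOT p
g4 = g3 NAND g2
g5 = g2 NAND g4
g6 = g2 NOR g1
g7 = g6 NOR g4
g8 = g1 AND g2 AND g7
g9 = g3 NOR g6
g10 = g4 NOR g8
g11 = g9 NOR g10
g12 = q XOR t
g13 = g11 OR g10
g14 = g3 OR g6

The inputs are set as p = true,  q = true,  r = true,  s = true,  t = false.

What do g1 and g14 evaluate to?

g1 = false  g14 = true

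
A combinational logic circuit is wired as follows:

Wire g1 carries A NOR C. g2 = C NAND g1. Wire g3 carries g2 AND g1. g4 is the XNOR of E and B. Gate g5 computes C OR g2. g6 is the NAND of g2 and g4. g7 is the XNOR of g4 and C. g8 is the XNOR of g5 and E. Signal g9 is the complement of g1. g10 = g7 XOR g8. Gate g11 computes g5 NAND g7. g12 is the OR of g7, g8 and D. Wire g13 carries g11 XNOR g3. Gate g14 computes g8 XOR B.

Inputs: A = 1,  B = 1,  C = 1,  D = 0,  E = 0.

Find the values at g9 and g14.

g1 = A NOR C = 1 NOR 1 = 0
g2 = C NAND g1 = 1 NAND 0 = 1
g5 = C OR g2 = 1 OR 1 = 1
g8 = g5 XNOR E = 1 XNOR 0 = 0
g9 = NOT g1 = NOT 0 = 1
g14 = g8 XOR B = 0 XOR 1 = 1

g9 = 1  g14 = 1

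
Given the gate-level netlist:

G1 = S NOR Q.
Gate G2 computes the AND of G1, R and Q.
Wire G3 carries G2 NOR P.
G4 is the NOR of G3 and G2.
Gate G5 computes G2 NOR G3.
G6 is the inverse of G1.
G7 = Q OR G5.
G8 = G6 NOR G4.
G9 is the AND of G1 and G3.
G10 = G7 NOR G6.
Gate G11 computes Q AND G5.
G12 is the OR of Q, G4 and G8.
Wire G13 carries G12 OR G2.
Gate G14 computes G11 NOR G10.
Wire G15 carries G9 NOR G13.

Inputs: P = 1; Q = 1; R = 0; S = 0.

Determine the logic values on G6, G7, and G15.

G6 = 1, G7 = 1, G15 = 0

G1 = S NOR Q = 0 NOR 1 = 0
G2 = G1 AND R AND Q = 0 AND 0 AND 1 = 0
G3 = G2 NOR P = 0 NOR 1 = 0
G4 = G3 NOR G2 = 0 NOR 0 = 1
G5 = G2 NOR G3 = 0 NOR 0 = 1
G6 = NOT G1 = NOT 0 = 1
G7 = Q OR G5 = 1 OR 1 = 1
G8 = G6 NOR G4 = 1 NOR 1 = 0
G9 = G1 AND G3 = 0 AND 0 = 0
G12 = Q OR G4 OR G8 = 1 OR 1 OR 0 = 1
G13 = G12 OR G2 = 1 OR 0 = 1
G15 = G9 NOR G13 = 0 NOR 1 = 0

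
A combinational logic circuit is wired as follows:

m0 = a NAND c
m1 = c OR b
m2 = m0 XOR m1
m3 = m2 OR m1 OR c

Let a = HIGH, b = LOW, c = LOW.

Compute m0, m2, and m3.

m0 = HIGH, m2 = HIGH, m3 = HIGH

m0 = a NAND c = HIGH NAND LOW = HIGH
m1 = c OR b = LOW OR LOW = LOW
m2 = m0 XOR m1 = HIGH XOR LOW = HIGH
m3 = m2 OR m1 OR c = HIGH OR LOW OR LOW = HIGH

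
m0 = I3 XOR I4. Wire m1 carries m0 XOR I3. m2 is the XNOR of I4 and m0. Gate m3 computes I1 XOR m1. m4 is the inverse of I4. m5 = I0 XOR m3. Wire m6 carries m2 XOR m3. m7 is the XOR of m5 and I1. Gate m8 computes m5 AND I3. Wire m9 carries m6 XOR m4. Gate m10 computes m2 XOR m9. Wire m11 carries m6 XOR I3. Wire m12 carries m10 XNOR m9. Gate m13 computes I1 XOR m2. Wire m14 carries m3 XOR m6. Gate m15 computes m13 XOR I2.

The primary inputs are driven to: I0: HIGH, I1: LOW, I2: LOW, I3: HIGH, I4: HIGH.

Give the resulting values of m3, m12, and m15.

m3 = HIGH, m12 = HIGH, m15 = LOW

m0 = I3 XOR I4 = HIGH XOR HIGH = LOW
m1 = m0 XOR I3 = LOW XOR HIGH = HIGH
m2 = I4 XNOR m0 = HIGH XNOR LOW = LOW
m3 = I1 XOR m1 = LOW XOR HIGH = HIGH
m4 = NOT I4 = NOT HIGH = LOW
m6 = m2 XOR m3 = LOW XOR HIGH = HIGH
m9 = m6 XOR m4 = HIGH XOR LOW = HIGH
m10 = m2 XOR m9 = LOW XOR HIGH = HIGH
m12 = m10 XNOR m9 = HIGH XNOR HIGH = HIGH
m13 = I1 XOR m2 = LOW XOR LOW = LOW
m15 = m13 XOR I2 = LOW XOR LOW = LOW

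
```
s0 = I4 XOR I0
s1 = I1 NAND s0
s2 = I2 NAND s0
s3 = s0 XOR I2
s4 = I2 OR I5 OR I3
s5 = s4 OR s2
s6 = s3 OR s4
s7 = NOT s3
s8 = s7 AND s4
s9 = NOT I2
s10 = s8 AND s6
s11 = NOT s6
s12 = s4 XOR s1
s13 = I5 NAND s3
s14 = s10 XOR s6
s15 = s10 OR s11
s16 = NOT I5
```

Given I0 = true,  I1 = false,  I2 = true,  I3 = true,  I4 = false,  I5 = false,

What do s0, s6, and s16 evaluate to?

s0 = true, s6 = true, s16 = true

s0 = I4 XOR I0 = false XOR true = true
s3 = s0 XOR I2 = true XOR true = false
s4 = I2 OR I5 OR I3 = true OR false OR true = true
s6 = s3 OR s4 = false OR true = true
s16 = NOT I5 = NOT false = true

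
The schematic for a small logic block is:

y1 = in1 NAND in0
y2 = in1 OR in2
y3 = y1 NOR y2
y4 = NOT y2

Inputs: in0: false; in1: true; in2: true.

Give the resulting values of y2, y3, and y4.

y1 = in1 NAND in0 = true NAND false = true
y2 = in1 OR in2 = true OR true = true
y3 = y1 NOR y2 = true NOR true = false
y4 = NOT y2 = NOT true = false

y2 = true  y3 = false  y4 = false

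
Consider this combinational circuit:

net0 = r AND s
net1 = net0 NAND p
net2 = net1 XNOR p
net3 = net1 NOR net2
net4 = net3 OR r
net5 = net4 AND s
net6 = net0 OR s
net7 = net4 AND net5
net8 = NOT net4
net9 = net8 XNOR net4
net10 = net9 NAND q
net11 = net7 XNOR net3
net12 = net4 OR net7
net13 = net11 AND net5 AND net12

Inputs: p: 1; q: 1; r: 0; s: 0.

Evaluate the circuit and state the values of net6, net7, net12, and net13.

net6 = 0  net7 = 0  net12 = 0  net13 = 0

net0 = r AND s = 0 AND 0 = 0
net1 = net0 NAND p = 0 NAND 1 = 1
net2 = net1 XNOR p = 1 XNOR 1 = 1
net3 = net1 NOR net2 = 1 NOR 1 = 0
net4 = net3 OR r = 0 OR 0 = 0
net5 = net4 AND s = 0 AND 0 = 0
net6 = net0 OR s = 0 OR 0 = 0
net7 = net4 AND net5 = 0 AND 0 = 0
net11 = net7 XNOR net3 = 0 XNOR 0 = 1
net12 = net4 OR net7 = 0 OR 0 = 0
net13 = net11 AND net5 AND net12 = 1 AND 0 AND 0 = 0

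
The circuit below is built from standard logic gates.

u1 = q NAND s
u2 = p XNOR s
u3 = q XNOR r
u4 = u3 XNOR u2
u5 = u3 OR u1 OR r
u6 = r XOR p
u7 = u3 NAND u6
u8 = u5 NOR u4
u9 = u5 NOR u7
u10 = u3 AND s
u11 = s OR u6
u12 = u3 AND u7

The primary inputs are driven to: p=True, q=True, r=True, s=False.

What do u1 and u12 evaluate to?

u1 = q NAND s = True NAND False = True
u3 = q XNOR r = True XNOR True = True
u6 = r XOR p = True XOR True = False
u7 = u3 NAND u6 = True NAND False = True
u12 = u3 AND u7 = True AND True = True

u1 = True  u12 = True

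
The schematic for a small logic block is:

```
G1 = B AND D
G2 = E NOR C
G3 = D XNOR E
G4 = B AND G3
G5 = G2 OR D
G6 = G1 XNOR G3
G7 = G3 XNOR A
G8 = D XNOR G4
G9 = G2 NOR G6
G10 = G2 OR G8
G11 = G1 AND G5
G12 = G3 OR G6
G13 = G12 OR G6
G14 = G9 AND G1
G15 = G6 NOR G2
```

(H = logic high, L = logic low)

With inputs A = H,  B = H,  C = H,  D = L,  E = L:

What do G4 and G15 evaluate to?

G1 = B AND D = H AND L = L
G2 = E NOR C = L NOR H = L
G3 = D XNOR E = L XNOR L = H
G4 = B AND G3 = H AND H = H
G6 = G1 XNOR G3 = L XNOR H = L
G15 = G6 NOR G2 = L NOR L = H

G4 = H, G15 = H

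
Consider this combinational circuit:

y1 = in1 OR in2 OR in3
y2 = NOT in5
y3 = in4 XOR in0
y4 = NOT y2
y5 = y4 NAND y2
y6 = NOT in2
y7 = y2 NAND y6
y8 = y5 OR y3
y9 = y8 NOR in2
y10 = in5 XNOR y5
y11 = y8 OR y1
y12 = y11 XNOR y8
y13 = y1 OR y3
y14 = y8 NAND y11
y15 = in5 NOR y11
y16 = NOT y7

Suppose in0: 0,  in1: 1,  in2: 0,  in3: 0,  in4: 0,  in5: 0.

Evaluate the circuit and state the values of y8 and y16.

y2 = NOT in5 = NOT 0 = 1
y3 = in4 XOR in0 = 0 XOR 0 = 0
y4 = NOT y2 = NOT 1 = 0
y5 = y4 NAND y2 = 0 NAND 1 = 1
y6 = NOT in2 = NOT 0 = 1
y7 = y2 NAND y6 = 1 NAND 1 = 0
y8 = y5 OR y3 = 1 OR 0 = 1
y16 = NOT y7 = NOT 0 = 1

y8 = 1  y16 = 1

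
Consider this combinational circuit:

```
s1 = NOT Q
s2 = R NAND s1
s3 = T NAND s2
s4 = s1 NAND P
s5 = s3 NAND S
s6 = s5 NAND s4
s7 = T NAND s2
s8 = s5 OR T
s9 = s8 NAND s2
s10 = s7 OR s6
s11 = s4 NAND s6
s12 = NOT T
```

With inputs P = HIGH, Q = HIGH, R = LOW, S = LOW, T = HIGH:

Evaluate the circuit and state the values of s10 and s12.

s10 = LOW, s12 = LOW

s1 = NOT Q = NOT HIGH = LOW
s2 = R NAND s1 = LOW NAND LOW = HIGH
s3 = T NAND s2 = HIGH NAND HIGH = LOW
s4 = s1 NAND P = LOW NAND HIGH = HIGH
s5 = s3 NAND S = LOW NAND LOW = HIGH
s6 = s5 NAND s4 = HIGH NAND HIGH = LOW
s7 = T NAND s2 = HIGH NAND HIGH = LOW
s10 = s7 OR s6 = LOW OR LOW = LOW
s12 = NOT T = NOT HIGH = LOW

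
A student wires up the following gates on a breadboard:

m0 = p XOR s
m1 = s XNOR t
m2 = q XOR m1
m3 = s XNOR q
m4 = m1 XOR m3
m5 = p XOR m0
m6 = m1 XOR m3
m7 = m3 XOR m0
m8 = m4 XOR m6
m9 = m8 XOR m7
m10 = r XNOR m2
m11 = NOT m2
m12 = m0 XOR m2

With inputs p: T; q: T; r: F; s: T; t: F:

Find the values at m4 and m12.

m0 = p XOR s = T XOR T = F
m1 = s XNOR t = T XNOR F = F
m2 = q XOR m1 = T XOR F = T
m3 = s XNOR q = T XNOR T = T
m4 = m1 XOR m3 = F XOR T = T
m12 = m0 XOR m2 = F XOR T = T

m4 = T, m12 = T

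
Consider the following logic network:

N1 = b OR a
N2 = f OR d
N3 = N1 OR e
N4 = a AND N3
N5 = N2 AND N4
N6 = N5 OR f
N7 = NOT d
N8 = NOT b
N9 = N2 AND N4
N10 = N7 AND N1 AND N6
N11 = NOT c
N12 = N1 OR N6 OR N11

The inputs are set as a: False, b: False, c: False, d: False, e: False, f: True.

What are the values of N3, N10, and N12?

N3 = False  N10 = False  N12 = True

N1 = b OR a = False OR False = False
N2 = f OR d = True OR False = True
N3 = N1 OR e = False OR False = False
N4 = a AND N3 = False AND False = False
N5 = N2 AND N4 = True AND False = False
N6 = N5 OR f = False OR True = True
N7 = NOT d = NOT False = True
N10 = N7 AND N1 AND N6 = True AND False AND True = False
N11 = NOT c = NOT False = True
N12 = N1 OR N6 OR N11 = False OR True OR True = True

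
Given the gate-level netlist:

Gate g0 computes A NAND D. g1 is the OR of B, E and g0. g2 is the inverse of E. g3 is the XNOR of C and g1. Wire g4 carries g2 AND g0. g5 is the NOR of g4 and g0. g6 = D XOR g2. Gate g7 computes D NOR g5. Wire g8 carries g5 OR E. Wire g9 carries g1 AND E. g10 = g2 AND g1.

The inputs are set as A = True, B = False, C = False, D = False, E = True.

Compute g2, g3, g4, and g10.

g2 = False  g3 = False  g4 = False  g10 = False

g0 = A NAND D = True NAND False = True
g1 = B OR E OR g0 = False OR True OR True = True
g2 = NOT E = NOT True = False
g3 = C XNOR g1 = False XNOR True = False
g4 = g2 AND g0 = False AND True = False
g10 = g2 AND g1 = False AND True = False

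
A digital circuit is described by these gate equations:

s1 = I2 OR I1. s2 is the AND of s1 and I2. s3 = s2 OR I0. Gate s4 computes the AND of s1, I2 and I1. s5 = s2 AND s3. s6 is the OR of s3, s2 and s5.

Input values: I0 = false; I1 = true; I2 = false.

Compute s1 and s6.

s1 = I2 OR I1 = false OR true = true
s2 = s1 AND I2 = true AND false = false
s3 = s2 OR I0 = false OR false = false
s5 = s2 AND s3 = false AND false = false
s6 = s3 OR s2 OR s5 = false OR false OR false = false

s1 = true, s6 = false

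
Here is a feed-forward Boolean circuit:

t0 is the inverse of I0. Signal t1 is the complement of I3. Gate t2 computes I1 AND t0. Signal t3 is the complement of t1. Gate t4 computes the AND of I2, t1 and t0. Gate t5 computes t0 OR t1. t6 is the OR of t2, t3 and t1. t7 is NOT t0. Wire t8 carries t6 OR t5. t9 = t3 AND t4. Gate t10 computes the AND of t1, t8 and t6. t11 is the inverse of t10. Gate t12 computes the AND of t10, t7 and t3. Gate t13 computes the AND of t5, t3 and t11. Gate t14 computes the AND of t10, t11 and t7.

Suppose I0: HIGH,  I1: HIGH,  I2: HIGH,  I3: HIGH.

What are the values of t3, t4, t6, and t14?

t3 = HIGH; t4 = LOW; t6 = HIGH; t14 = LOW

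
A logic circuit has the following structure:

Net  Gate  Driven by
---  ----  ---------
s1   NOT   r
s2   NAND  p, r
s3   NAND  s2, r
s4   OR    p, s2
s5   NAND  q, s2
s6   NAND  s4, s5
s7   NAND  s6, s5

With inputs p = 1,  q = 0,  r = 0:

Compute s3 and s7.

s3 = 1  s7 = 1

s2 = p NAND r = 1 NAND 0 = 1
s3 = s2 NAND r = 1 NAND 0 = 1
s4 = p OR s2 = 1 OR 1 = 1
s5 = q NAND s2 = 0 NAND 1 = 1
s6 = s4 NAND s5 = 1 NAND 1 = 0
s7 = s6 NAND s5 = 0 NAND 1 = 1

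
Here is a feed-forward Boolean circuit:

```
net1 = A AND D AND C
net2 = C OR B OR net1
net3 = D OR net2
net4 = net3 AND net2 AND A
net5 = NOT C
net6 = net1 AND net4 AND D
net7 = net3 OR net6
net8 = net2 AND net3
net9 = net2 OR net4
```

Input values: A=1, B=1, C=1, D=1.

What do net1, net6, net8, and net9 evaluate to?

net1 = A AND D AND C = 1 AND 1 AND 1 = 1
net2 = C OR B OR net1 = 1 OR 1 OR 1 = 1
net3 = D OR net2 = 1 OR 1 = 1
net4 = net3 AND net2 AND A = 1 AND 1 AND 1 = 1
net6 = net1 AND net4 AND D = 1 AND 1 AND 1 = 1
net8 = net2 AND net3 = 1 AND 1 = 1
net9 = net2 OR net4 = 1 OR 1 = 1

net1 = 1, net6 = 1, net8 = 1, net9 = 1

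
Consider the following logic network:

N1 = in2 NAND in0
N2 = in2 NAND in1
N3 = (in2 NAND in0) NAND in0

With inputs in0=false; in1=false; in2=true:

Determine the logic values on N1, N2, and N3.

N1 = true  N2 = true  N3 = true

N1 = true NAND false = true
N2 = true NAND false = true
N3 = (true NAND false) NAND false = true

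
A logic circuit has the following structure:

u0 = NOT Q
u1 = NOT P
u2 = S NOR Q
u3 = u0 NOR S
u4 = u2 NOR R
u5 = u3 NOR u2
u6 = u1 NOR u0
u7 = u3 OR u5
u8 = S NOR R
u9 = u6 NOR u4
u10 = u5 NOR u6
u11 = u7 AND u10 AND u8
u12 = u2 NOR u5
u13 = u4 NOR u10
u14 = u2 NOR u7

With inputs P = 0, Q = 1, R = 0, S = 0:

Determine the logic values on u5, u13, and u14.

u0 = NOT Q = NOT 1 = 0
u1 = NOT P = NOT 0 = 1
u2 = S NOR Q = 0 NOR 1 = 0
u3 = u0 NOR S = 0 NOR 0 = 1
u4 = u2 NOR R = 0 NOR 0 = 1
u5 = u3 NOR u2 = 1 NOR 0 = 0
u6 = u1 NOR u0 = 1 NOR 0 = 0
u7 = u3 OR u5 = 1 OR 0 = 1
u10 = u5 NOR u6 = 0 NOR 0 = 1
u13 = u4 NOR u10 = 1 NOR 1 = 0
u14 = u2 NOR u7 = 0 NOR 1 = 0

u5 = 0; u13 = 0; u14 = 0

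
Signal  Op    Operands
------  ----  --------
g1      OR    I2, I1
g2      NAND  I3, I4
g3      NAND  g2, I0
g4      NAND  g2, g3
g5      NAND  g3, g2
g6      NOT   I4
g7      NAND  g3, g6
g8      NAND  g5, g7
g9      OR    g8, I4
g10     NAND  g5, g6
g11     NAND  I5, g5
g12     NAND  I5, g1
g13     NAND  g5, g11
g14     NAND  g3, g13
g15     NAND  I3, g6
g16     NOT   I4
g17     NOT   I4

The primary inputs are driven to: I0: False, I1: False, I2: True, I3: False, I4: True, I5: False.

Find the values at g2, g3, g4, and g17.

g2 = True, g3 = True, g4 = False, g17 = False

g2 = I3 NAND I4 = False NAND True = True
g3 = g2 NAND I0 = True NAND False = True
g4 = g2 NAND g3 = True NAND True = False
g17 = NOT I4 = NOT True = False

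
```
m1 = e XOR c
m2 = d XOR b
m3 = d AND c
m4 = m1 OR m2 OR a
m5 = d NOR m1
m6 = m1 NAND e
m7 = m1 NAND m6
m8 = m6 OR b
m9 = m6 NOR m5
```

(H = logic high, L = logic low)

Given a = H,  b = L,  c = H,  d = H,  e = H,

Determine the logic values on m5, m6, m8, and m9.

m1 = e XOR c = H XOR H = L
m5 = d NOR m1 = H NOR L = L
m6 = m1 NAND e = L NAND H = H
m8 = m6 OR b = H OR L = H
m9 = m6 NOR m5 = H NOR L = L

m5 = L, m6 = H, m8 = H, m9 = L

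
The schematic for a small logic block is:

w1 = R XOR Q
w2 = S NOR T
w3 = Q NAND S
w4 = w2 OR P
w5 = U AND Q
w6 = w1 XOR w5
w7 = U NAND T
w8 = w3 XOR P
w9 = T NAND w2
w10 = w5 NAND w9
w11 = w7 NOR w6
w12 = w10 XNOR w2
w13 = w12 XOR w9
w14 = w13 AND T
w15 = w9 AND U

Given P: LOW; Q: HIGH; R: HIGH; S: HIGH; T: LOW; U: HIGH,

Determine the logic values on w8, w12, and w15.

w8 = LOW, w12 = HIGH, w15 = HIGH

w2 = S NOR T = HIGH NOR LOW = LOW
w3 = Q NAND S = HIGH NAND HIGH = LOW
w5 = U AND Q = HIGH AND HIGH = HIGH
w8 = w3 XOR P = LOW XOR LOW = LOW
w9 = T NAND w2 = LOW NAND LOW = HIGH
w10 = w5 NAND w9 = HIGH NAND HIGH = LOW
w12 = w10 XNOR w2 = LOW XNOR LOW = HIGH
w15 = w9 AND U = HIGH AND HIGH = HIGH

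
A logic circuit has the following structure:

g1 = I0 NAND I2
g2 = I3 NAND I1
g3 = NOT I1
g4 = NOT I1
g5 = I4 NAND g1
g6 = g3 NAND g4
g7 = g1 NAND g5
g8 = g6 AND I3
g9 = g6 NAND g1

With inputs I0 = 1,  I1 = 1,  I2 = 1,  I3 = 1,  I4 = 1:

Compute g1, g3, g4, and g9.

g1 = I0 NAND I2 = 1 NAND 1 = 0
g3 = NOT I1 = NOT 1 = 0
g4 = NOT I1 = NOT 1 = 0
g6 = g3 NAND g4 = 0 NAND 0 = 1
g9 = g6 NAND g1 = 1 NAND 0 = 1

g1 = 0, g3 = 0, g4 = 0, g9 = 1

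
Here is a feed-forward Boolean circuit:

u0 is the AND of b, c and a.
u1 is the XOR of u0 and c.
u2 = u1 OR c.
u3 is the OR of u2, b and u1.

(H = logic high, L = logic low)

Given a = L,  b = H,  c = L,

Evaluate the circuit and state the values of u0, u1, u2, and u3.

u0 = b AND c AND a = H AND L AND L = L
u1 = u0 XOR c = L XOR L = L
u2 = u1 OR c = L OR L = L
u3 = u2 OR b OR u1 = L OR H OR L = H

u0 = L; u1 = L; u2 = L; u3 = H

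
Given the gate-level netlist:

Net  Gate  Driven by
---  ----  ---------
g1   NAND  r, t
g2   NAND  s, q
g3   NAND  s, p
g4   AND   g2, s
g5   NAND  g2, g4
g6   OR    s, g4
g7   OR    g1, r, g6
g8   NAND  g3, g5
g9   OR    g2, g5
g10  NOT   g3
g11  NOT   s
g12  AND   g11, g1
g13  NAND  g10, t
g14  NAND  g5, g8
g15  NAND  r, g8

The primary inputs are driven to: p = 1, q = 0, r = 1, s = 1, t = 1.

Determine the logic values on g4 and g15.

g2 = s NAND q = 1 NAND 0 = 1
g3 = s NAND p = 1 NAND 1 = 0
g4 = g2 AND s = 1 AND 1 = 1
g5 = g2 NAND g4 = 1 NAND 1 = 0
g8 = g3 NAND g5 = 0 NAND 0 = 1
g15 = r NAND g8 = 1 NAND 1 = 0

g4 = 1, g15 = 0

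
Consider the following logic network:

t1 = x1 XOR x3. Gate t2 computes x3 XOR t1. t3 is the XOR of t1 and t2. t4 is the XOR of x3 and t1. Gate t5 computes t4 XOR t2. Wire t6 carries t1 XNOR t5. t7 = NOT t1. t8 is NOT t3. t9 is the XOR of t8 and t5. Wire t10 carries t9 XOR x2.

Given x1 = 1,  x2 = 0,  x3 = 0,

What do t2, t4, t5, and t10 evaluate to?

t1 = x1 XOR x3 = 1 XOR 0 = 1
t2 = x3 XOR t1 = 0 XOR 1 = 1
t3 = t1 XOR t2 = 1 XOR 1 = 0
t4 = x3 XOR t1 = 0 XOR 1 = 1
t5 = t4 XOR t2 = 1 XOR 1 = 0
t8 = NOT t3 = NOT 0 = 1
t9 = t8 XOR t5 = 1 XOR 0 = 1
t10 = t9 XOR x2 = 1 XOR 0 = 1

t2 = 1; t4 = 1; t5 = 0; t10 = 1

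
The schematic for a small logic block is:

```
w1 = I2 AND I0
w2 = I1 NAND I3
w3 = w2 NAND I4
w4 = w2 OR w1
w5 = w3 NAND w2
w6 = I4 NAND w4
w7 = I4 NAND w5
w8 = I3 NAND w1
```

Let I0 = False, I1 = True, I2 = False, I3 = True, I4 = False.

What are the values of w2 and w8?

w2 = False, w8 = True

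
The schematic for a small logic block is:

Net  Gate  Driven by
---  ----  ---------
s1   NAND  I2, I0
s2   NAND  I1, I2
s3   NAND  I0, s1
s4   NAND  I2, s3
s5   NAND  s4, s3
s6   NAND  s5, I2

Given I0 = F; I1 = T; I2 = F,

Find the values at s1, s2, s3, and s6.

s1 = I2 NAND I0 = F NAND F = T
s2 = I1 NAND I2 = T NAND F = T
s3 = I0 NAND s1 = F NAND T = T
s4 = I2 NAND s3 = F NAND T = T
s5 = s4 NAND s3 = T NAND T = F
s6 = s5 NAND I2 = F NAND F = T

s1 = T  s2 = T  s3 = T  s6 = T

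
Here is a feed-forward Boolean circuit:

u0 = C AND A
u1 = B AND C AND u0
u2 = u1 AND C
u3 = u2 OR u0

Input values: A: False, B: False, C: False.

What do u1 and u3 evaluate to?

u0 = C AND A = False AND False = False
u1 = B AND C AND u0 = False AND False AND False = False
u2 = u1 AND C = False AND False = False
u3 = u2 OR u0 = False OR False = False

u1 = False  u3 = False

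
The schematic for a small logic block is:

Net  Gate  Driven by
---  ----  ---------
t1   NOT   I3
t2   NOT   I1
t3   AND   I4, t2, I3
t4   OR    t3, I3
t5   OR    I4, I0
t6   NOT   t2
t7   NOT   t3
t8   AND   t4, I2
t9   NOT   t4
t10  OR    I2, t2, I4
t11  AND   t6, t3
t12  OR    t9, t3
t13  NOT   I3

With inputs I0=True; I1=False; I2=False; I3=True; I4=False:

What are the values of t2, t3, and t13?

t2 = True  t3 = False  t13 = False

t2 = NOT I1 = NOT False = True
t3 = I4 AND t2 AND I3 = False AND True AND True = False
t13 = NOT I3 = NOT True = False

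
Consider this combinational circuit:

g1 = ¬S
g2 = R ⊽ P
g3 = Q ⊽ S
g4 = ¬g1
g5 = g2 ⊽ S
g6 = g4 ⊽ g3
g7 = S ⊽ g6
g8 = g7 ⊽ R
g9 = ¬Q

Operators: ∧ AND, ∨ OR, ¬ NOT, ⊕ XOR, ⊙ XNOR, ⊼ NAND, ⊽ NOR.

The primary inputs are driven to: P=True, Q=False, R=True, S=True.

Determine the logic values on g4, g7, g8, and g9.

g1 = NOT S = NOT True = False
g3 = Q NOR S = False NOR True = False
g4 = NOT g1 = NOT False = True
g6 = g4 NOR g3 = True NOR False = False
g7 = S NOR g6 = True NOR False = False
g8 = g7 NOR R = False NOR True = False
g9 = NOT Q = NOT False = True

g4 = True  g7 = False  g8 = False  g9 = True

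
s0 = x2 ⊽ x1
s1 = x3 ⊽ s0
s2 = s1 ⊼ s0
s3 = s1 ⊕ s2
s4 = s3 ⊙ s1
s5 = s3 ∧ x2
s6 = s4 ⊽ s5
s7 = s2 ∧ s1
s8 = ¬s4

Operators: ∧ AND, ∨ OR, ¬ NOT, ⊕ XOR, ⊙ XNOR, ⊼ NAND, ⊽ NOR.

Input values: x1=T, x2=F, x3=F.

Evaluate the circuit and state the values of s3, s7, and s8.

s0 = x2 NOR x1 = F NOR T = F
s1 = x3 NOR s0 = F NOR F = T
s2 = s1 NAND s0 = T NAND F = T
s3 = s1 XOR s2 = T XOR T = F
s4 = s3 XNOR s1 = F XNOR T = F
s7 = s2 AND s1 = T AND T = T
s8 = NOT s4 = NOT F = T

s3 = F, s7 = T, s8 = T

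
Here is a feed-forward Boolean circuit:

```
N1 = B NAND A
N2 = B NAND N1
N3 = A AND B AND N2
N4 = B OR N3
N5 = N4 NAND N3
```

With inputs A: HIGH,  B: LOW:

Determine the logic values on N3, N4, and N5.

N3 = LOW; N4 = LOW; N5 = HIGH

N1 = B NAND A = LOW NAND HIGH = HIGH
N2 = B NAND N1 = LOW NAND HIGH = HIGH
N3 = A AND B AND N2 = HIGH AND LOW AND HIGH = LOW
N4 = B OR N3 = LOW OR LOW = LOW
N5 = N4 NAND N3 = LOW NAND LOW = HIGH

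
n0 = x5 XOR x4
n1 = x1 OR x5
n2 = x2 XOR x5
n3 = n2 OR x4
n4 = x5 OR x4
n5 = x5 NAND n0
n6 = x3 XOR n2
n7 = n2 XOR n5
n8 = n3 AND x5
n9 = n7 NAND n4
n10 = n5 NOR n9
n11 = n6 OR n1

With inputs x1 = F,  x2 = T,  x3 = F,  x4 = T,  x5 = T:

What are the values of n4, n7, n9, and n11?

n4 = T  n7 = T  n9 = F  n11 = T

n0 = x5 XOR x4 = T XOR T = F
n1 = x1 OR x5 = F OR T = T
n2 = x2 XOR x5 = T XOR T = F
n4 = x5 OR x4 = T OR T = T
n5 = x5 NAND n0 = T NAND F = T
n6 = x3 XOR n2 = F XOR F = F
n7 = n2 XOR n5 = F XOR T = T
n9 = n7 NAND n4 = T NAND T = F
n11 = n6 OR n1 = F OR T = T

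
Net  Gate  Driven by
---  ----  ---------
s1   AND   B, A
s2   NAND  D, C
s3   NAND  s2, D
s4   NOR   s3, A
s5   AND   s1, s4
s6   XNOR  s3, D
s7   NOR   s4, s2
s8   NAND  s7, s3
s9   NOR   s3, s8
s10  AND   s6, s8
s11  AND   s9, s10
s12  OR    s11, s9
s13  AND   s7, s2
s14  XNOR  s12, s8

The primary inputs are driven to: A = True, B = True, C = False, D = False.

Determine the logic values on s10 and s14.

s10 = False; s14 = False

s2 = D NAND C = False NAND False = True
s3 = s2 NAND D = True NAND False = True
s4 = s3 NOR A = True NOR True = False
s6 = s3 XNOR D = True XNOR False = False
s7 = s4 NOR s2 = False NOR True = False
s8 = s7 NAND s3 = False NAND True = True
s9 = s3 NOR s8 = True NOR True = False
s10 = s6 AND s8 = False AND True = False
s11 = s9 AND s10 = False AND False = False
s12 = s11 OR s9 = False OR False = False
s14 = s12 XNOR s8 = False XNOR True = False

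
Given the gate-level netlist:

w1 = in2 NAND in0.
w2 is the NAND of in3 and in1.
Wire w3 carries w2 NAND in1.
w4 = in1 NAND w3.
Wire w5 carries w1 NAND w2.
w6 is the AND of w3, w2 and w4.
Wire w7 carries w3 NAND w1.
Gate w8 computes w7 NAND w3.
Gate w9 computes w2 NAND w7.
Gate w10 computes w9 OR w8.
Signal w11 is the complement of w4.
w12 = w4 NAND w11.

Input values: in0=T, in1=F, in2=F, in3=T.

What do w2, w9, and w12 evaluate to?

w2 = T  w9 = T  w12 = T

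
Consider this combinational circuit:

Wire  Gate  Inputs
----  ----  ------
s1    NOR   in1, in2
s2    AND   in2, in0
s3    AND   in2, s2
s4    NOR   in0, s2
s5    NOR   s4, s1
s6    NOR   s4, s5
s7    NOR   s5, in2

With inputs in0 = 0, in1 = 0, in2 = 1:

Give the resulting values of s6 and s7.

s6 = 0, s7 = 0

s1 = in1 NOR in2 = 0 NOR 1 = 0
s2 = in2 AND in0 = 1 AND 0 = 0
s4 = in0 NOR s2 = 0 NOR 0 = 1
s5 = s4 NOR s1 = 1 NOR 0 = 0
s6 = s4 NOR s5 = 1 NOR 0 = 0
s7 = s5 NOR in2 = 0 NOR 1 = 0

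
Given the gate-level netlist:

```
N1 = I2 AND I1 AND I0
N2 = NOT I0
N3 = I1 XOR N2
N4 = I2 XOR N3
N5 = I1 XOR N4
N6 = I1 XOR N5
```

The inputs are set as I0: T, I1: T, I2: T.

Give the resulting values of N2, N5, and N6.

N2 = NOT I0 = NOT T = F
N3 = I1 XOR N2 = T XOR F = T
N4 = I2 XOR N3 = T XOR T = F
N5 = I1 XOR N4 = T XOR F = T
N6 = I1 XOR N5 = T XOR T = F

N2 = F  N5 = T  N6 = F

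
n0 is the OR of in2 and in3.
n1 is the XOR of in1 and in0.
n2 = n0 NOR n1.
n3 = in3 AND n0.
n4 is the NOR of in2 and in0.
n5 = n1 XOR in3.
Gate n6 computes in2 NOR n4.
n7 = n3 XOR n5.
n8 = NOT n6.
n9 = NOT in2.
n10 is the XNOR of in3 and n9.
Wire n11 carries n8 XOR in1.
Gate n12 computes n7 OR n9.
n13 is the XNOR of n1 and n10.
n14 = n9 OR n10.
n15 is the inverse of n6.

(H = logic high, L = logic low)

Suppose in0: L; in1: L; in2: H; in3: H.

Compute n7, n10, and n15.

n7 = L  n10 = L  n15 = H

n0 = in2 OR in3 = H OR H = H
n1 = in1 XOR in0 = L XOR L = L
n3 = in3 AND n0 = H AND H = H
n4 = in2 NOR in0 = H NOR L = L
n5 = n1 XOR in3 = L XOR H = H
n6 = in2 NOR n4 = H NOR L = L
n7 = n3 XOR n5 = H XOR H = L
n9 = NOT in2 = NOT H = L
n10 = in3 XNOR n9 = H XNOR L = L
n15 = NOT n6 = NOT L = H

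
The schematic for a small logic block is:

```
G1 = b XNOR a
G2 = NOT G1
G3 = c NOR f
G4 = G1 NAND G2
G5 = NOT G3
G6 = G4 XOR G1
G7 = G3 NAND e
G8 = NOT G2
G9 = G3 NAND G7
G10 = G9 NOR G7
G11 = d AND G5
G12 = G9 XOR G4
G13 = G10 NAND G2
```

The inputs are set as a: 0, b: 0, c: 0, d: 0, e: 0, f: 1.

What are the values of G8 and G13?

G8 = 1, G13 = 1

G1 = b XNOR a = 0 XNOR 0 = 1
G2 = NOT G1 = NOT 1 = 0
G3 = c NOR f = 0 NOR 1 = 0
G7 = G3 NAND e = 0 NAND 0 = 1
G8 = NOT G2 = NOT 0 = 1
G9 = G3 NAND G7 = 0 NAND 1 = 1
G10 = G9 NOR G7 = 1 NOR 1 = 0
G13 = G10 NAND G2 = 0 NAND 0 = 1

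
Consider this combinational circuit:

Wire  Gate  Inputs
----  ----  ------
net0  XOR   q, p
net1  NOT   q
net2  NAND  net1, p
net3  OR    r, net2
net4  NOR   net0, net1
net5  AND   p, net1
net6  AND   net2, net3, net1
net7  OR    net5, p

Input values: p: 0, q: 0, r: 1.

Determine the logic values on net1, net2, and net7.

net1 = 1, net2 = 1, net7 = 0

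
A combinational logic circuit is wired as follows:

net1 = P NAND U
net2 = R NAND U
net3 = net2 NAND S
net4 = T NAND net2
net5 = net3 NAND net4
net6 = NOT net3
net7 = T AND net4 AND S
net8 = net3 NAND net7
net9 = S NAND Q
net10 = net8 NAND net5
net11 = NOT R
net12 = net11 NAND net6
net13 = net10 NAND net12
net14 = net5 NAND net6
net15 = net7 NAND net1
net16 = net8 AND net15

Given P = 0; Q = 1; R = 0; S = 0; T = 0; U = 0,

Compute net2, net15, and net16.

net1 = P NAND U = 0 NAND 0 = 1
net2 = R NAND U = 0 NAND 0 = 1
net3 = net2 NAND S = 1 NAND 0 = 1
net4 = T NAND net2 = 0 NAND 1 = 1
net7 = T AND net4 AND S = 0 AND 1 AND 0 = 0
net8 = net3 NAND net7 = 1 NAND 0 = 1
net15 = net7 NAND net1 = 0 NAND 1 = 1
net16 = net8 AND net15 = 1 AND 1 = 1

net2 = 1, net15 = 1, net16 = 1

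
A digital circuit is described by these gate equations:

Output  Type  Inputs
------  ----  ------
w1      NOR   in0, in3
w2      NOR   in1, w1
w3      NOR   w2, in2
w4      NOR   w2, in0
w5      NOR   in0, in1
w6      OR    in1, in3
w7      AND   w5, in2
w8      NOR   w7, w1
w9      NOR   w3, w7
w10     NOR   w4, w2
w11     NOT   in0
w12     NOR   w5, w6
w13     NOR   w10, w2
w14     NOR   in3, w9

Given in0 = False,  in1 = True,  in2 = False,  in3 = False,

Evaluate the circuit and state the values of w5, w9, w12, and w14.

w5 = False; w9 = False; w12 = False; w14 = True

w1 = in0 NOR in3 = False NOR False = True
w2 = in1 NOR w1 = True NOR True = False
w3 = w2 NOR in2 = False NOR False = True
w5 = in0 NOR in1 = False NOR True = False
w6 = in1 OR in3 = True OR False = True
w7 = w5 AND in2 = False AND False = False
w9 = w3 NOR w7 = True NOR False = False
w12 = w5 NOR w6 = False NOR True = False
w14 = in3 NOR w9 = False NOR False = True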